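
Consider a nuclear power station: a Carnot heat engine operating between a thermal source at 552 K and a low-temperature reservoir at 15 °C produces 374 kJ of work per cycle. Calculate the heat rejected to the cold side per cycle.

T_C = 15 °C → 15 + 273.15 = 288.15 K.
For a reversible engine, η = 1 − T_C/T_H = 1 − 288.15/552.00 = 0.4780.
Since Q_C/Q_H = T_C/T_H and Q_H = W/η, Q_C = W·T_C/(T_H − T_C) = 374 × 288.15/263.85 = 408.4 kJ.

Q_C ≈ 408.4 kJ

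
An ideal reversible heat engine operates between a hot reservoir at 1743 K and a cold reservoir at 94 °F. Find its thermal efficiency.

T_C = 94 °F → (94 − 32) × 5/9 = 34.44 °C = 307.59 K.
Carnot efficiency: η = 1 − T_C/T_H = 1 − 307.59/1743.00 = 0.8235.

η ≈ 0.8235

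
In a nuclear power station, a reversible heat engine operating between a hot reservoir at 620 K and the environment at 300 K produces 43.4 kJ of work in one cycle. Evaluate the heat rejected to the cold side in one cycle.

Q_C ≈ 40.69 kJ

Since the cycle is reversible, η = 1 − T_C/T_H = 1 − 300.00/620.00 = 0.5161.
Since Q_C/Q_H = T_C/T_H and Q_H = W/η, Q_C = W·T_C/(T_H − T_C) = 43.4 × 300.00/320.00 = 40.69 kJ.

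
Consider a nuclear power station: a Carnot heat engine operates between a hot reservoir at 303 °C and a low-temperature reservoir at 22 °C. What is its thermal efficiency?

T_H = 303 °C → 303 + 273.15 = 576.15 K.
T_C = 22 °C → 22 + 273.15 = 295.15 K.
For a reversible engine, η = 1 − T_C/T_H = 1 − 295.15/576.15 = 0.488.

η ≈ 0.488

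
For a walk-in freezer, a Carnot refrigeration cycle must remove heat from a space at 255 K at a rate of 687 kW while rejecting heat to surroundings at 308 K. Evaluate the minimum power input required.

Carnot COP: COP_R = T_C/(T_H − T_C) = 255.00/53.00 = 4.8113.
W = Q_C/COP_R = 687/4.8113 = 142.8 kW.

Ẇ_in ≈ 142.8 kW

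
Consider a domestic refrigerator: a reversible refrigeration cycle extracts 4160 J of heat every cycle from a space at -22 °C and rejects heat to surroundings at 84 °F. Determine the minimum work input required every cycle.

T_H = 84 °F → (84 − 32) × 5/9 = 28.89 °C = 302.04 K.
T_C = -22 °C → -22 + 273.15 = 251.15 K.
For a reversible refrigerator, COP_R = T_C/(T_H − T_C) = 251.15/50.89 = 4.9353.
W = Q_C/COP_R = 4160/4.9353 = 843 J.

W_in ≈ 843 J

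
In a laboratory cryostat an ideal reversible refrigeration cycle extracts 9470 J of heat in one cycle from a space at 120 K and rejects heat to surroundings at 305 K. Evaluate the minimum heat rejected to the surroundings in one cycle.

For a reversible cycle Q_H/Q_C = T_H/T_C, so Q_H = Q_C·T_H/T_C = 9470 × 305.00/120.00 = 24100 J.

Q_H ≈ 24100 J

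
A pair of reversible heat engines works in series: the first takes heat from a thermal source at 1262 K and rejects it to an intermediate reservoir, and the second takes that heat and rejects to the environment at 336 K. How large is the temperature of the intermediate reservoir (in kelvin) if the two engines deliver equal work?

T_m ≈ 799 K

For reversible stages Q_m = Q_H·(T_m/T_H). Setting W₁ = Q_H(1 − T_m/T_H) equal to W₂ = Q_m(1 − T_C/T_m) = Q_H·(T_m − T_C)/T_H gives T_H − T_m = T_m − T_C, so T_m = (T_H + T_C)/2 = (1262.00 + 336.00)/2 = 799 K.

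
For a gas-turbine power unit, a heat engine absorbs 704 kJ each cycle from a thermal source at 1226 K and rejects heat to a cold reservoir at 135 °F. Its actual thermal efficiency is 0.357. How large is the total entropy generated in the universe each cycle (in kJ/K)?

T_C = 135 °F → (135 − 32) × 5/9 = 57.22 °C = 330.37 K.
W = η·Q_H = 0.357 × 704 = 251.3 kJ, so Q_C = Q_H − W = 452.7 kJ.
The hot reservoir loses entropy Q_H/T_H = 704/1226.00 = 0.5742 kJ/K; the cold reservoir gains Q_C/T_C = 452.7/330.37 = 1.370 kJ/K.
ΔS_univ = −Q_H/T_H + Q_C/T_C = 0.7960 kJ/K (> 0, since η = 0.357 < η_Carnot = 0.731).

ΔS_univ ≈ 0.7960 kJ/K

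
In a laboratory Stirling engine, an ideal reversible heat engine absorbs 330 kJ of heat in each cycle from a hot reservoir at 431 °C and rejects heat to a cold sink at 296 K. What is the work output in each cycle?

T_H = 431 °C → 431 + 273.15 = 704.15 K.
The Carnot efficiency is η = 1 − T_C/T_H = 1 − 296.00/704.15 = 0.5796.
W = η·Q_H = 0.5796 × 330 = 191 kJ.

W ≈ 191 kJ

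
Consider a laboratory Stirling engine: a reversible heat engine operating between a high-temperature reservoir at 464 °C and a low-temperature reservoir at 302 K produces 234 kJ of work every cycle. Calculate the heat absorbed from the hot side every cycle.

Q_H ≈ 396.4 kJ

T_H = 464 °C → 464 + 273.15 = 737.15 K.
The Carnot efficiency is η = 1 − T_C/T_H = 1 − 302.00/737.15 = 0.5903.
Q_H = W/η = 234/0.5903 = 396.4 kJ.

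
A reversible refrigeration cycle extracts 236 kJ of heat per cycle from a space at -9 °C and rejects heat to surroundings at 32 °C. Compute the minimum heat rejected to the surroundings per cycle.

Q_H ≈ 273 kJ

T_H = 32 °C → 32 + 273.15 = 305.15 K.
T_C = -9 °C → -9 + 273.15 = 264.15 K.
For a reversible cycle Q_H/Q_C = T_H/T_C, so Q_H = Q_C·T_H/T_C = 236 × 305.15/264.15 = 273 kJ.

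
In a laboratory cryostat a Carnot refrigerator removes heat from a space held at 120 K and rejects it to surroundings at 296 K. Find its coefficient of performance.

The reversible coefficient of performance is COP_R = T_C/(T_H − T_C) = 120.00/(296.00 − 120.00) = 0.682.

COP_R ≈ 0.682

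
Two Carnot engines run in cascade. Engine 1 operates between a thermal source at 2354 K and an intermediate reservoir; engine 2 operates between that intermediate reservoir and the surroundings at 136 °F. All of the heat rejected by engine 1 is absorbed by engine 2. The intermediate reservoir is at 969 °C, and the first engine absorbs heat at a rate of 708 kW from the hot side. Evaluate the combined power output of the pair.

Ẇ_total ≈ 608 kW

T_C = 136 °F → (136 − 32) × 5/9 = 57.78 °C = 330.93 K.
Two reversible stages in series are equivalent to a single Carnot engine between T_H and T_C, so η_total = 1 − T_C/T_H = 1 − 330.93/2354.00 = 0.8594.
W_total = η_total · Q_H = 0.8594 × 708 = 608 kW.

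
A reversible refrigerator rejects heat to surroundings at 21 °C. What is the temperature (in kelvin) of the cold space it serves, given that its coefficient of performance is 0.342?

T_C ≈ 75.0 K

T_H = 21 °C → 21 + 273.15 = 294.15 K.
COP_R = T_C/(T_H − T_C) ⇒ T_C = T_H·COP_R/(1 + COP_R) = 294.15 × 0.342/(1 + 0.342) = 75.0 K.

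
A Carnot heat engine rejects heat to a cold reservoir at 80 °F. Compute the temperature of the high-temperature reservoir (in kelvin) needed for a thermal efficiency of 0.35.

T_C = 80 °F → (80 − 32) × 5/9 = 26.67 °C = 299.82 K.
From η = 1 − T_C/T_H, solving for T_H gives T_H = T_C/(1 − η) = 299.82/(1 − 0.35) = 461.3 K.

T_H ≈ 461.3 K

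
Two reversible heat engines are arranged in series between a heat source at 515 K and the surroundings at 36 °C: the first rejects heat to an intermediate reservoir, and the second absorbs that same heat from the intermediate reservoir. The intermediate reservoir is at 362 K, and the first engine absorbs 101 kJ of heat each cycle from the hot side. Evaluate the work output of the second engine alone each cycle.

W₂ ≈ 10.36 kJ

T_C = 36 °C → 36 + 273.15 = 309.15 K.
Heat entering the second stage: Q_m = Q_H·(T_m/T_H) = 101 × 362.00/515.00 = 70.99 kJ.
Second-stage efficiency η₂ = 1 − T_C/T_m = 1 − 309.15/362.00 = 0.1460, so W₂ = η₂·Q_m = 10.36 kJ.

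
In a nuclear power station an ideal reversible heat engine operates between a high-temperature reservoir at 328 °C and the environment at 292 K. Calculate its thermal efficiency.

η ≈ 0.514

T_H = 328 °C → 328 + 273.15 = 601.15 K.
The Carnot efficiency is η = 1 − T_C/T_H = 1 − 292.00/601.15 = 0.514.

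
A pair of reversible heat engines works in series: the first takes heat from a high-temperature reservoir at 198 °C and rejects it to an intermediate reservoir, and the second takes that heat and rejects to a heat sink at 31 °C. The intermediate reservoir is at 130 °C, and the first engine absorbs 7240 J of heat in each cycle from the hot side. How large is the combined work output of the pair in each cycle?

W_total ≈ 2566 J

T_H = 198 °C → 198 + 273.15 = 471.15 K.
T_C = 31 °C → 31 + 273.15 = 304.15 K.
Two reversible stages in series are equivalent to a single Carnot engine between T_H and T_C, so η_total = 1 − T_C/T_H = 1 − 304.15/471.15 = 0.3545.
W_total = η_total · Q_H = 0.3545 × 7240 = 2566 J.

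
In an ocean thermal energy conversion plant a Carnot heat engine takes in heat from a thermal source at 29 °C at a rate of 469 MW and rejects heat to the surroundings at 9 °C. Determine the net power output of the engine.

T_H = 29 °C → 29 + 273.15 = 302.15 K.
T_C = 9 °C → 9 + 273.15 = 282.15 K.
For a reversible engine, η = 1 − T_C/T_H = 1 − 282.15/302.15 = 0.0662.
W = η·Q_H = 0.0662 × 469 = 31.0 MW.

Ẇ ≈ 31.0 MW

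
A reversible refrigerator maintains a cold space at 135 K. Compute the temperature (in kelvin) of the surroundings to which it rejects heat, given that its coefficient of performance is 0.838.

COP_R = T_C/(T_H − T_C) ⇒ T_H = T_C·(1 + 1/COP_R) = 135.00 × (1 + 1/0.838) = 296 K.

T_H ≈ 296 K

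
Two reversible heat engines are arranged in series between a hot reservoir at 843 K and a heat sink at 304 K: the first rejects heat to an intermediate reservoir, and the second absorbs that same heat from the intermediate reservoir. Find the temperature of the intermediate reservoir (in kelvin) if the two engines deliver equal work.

T_m ≈ 574 K

For reversible stages Q_m = Q_H·(T_m/T_H). Setting W₁ = Q_H(1 − T_m/T_H) equal to W₂ = Q_m(1 − T_C/T_m) = Q_H·(T_m − T_C)/T_H gives T_H − T_m = T_m − T_C, so T_m = (T_H + T_C)/2 = (843.00 + 304.00)/2 = 574 K.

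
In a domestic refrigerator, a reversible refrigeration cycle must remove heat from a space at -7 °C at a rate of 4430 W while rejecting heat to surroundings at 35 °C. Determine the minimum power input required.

Ẇ_in ≈ 699 W

T_H = 35 °C → 35 + 273.15 = 308.15 K.
T_C = -7 °C → -7 + 273.15 = 266.15 K.
Carnot COP: COP_R = T_C/(T_H − T_C) = 266.15/42.00 = 6.3369.
W = Q_C/COP_R = 4430/6.3369 = 699 W.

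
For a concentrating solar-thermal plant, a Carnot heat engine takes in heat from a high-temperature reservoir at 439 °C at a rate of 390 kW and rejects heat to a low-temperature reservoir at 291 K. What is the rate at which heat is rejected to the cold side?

Q̇_C ≈ 159.4 kW

T_H = 439 °C → 439 + 273.15 = 712.15 K.
Since the cycle is reversible, η = 1 − T_C/T_H = 1 − 291.00/712.15 = 0.5914.
For a reversible cycle Q_C/Q_H = T_C/T_H, so Q_C = 390 × 291.00/712.15 = 159.4 kW.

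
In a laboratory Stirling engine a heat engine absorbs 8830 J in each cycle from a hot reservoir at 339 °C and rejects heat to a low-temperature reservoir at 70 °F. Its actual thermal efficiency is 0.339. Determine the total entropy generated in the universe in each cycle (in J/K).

ΔS_univ ≈ 5.41 J/K

T_H = 339 °C → 339 + 273.15 = 612.15 K.
T_C = 70 °F → (70 − 32) × 5/9 = 21.11 °C = 294.26 K.
W = η·Q_H = 0.339 × 8830 = 2993 J, so Q_C = Q_H − W = 5837 J.
Entropy balance on the reservoirs: −Q_H/T_H = -14.42 J/K, +Q_C/T_C = 19.83 J/K.
ΔS_univ = −Q_H/T_H + Q_C/T_C = 5.41 J/K (> 0, since η = 0.339 < η_Carnot = 0.519).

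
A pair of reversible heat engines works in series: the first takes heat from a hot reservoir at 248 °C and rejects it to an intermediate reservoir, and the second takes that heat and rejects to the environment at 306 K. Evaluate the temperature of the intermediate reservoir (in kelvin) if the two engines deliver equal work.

T_m ≈ 414 K

T_H = 248 °C → 248 + 273.15 = 521.15 K.
For reversible stages Q_m = Q_H·(T_m/T_H). Setting W₁ = Q_H(1 − T_m/T_H) equal to W₂ = Q_m(1 − T_C/T_m) = Q_H·(T_m − T_C)/T_H gives T_H − T_m = T_m − T_C, so T_m = (T_H + T_C)/2 = (521.15 + 306.00)/2 = 414 K.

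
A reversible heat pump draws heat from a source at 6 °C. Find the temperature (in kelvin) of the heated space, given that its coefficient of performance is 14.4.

T_H ≈ 300.0 K

T_C = 6 °C → 6 + 273.15 = 279.15 K.
COP_HP = T_H/(T_H − T_C) ⇒ T_H = T_C·COP_HP/(COP_HP − 1) = 279.15 × 14.4/(14.4 − 1) = 300.0 K.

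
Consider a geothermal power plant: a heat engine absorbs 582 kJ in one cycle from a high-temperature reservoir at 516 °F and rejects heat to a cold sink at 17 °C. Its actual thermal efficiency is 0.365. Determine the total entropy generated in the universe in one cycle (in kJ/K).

ΔS_univ ≈ 0.200 kJ/K

T_H = 516 °F → (516 − 32) × 5/9 = 268.89 °C = 542.04 K.
T_C = 17 °C → 17 + 273.15 = 290.15 K.
W = η·Q_H = 0.365 × 582 = 212.4 kJ, so Q_C = Q_H − W = 369.6 kJ.
The hot reservoir loses entropy Q_H/T_H = 582/542.04 = 1.074 kJ/K; the cold reservoir gains Q_C/T_C = 369.6/290.15 = 1.274 kJ/K.
ΔS_univ = −Q_H/T_H + Q_C/T_C = 0.200 kJ/K (> 0, since η = 0.365 < η_Carnot = 0.465).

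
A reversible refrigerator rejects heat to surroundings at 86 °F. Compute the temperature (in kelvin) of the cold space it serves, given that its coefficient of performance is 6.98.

T_C ≈ 265 K

T_H = 86 °F → (86 − 32) × 5/9 = 30.00 °C = 303.15 K.
COP_R = T_C/(T_H − T_C) ⇒ T_C = T_H·COP_R/(1 + COP_R) = 303.15 × 6.98/(1 + 6.98) = 265 K.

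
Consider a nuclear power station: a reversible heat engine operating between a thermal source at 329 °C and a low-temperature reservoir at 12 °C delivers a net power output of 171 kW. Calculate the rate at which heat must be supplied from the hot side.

T_H = 329 °C → 329 + 273.15 = 602.15 K.
T_C = 12 °C → 12 + 273.15 = 285.15 K.
Since the cycle is reversible, η = 1 − T_C/T_H = 1 − 285.15/602.15 = 0.5264.
Q_H = W/η = 171/0.5264 = 324.8 kW.

Q̇_H ≈ 324.8 kW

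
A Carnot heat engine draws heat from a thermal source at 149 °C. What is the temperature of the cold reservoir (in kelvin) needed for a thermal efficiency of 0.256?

T_H = 149 °C → 149 + 273.15 = 422.15 K.
From η = 1 − T_C/T_H, T_C = T_H·(1 − η) = 422.15 × (1 − 0.256) = 314 K.

T_C ≈ 314 K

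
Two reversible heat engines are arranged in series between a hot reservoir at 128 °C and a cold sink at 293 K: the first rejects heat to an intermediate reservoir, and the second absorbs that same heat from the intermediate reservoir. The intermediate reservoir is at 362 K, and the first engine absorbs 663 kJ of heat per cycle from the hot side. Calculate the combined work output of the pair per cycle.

T_H = 128 °C → 128 + 273.15 = 401.15 K.
Two reversible stages in series are equivalent to a single Carnot engine between T_H and T_C, so η_total = 1 − T_C/T_H = 1 − 293.00/401.15 = 0.2696.
W_total = η_total · Q_H = 0.2696 × 663 = 179 kJ.

W_total ≈ 179 kJ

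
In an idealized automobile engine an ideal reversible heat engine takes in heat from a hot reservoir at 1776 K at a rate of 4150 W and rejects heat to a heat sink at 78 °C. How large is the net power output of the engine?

Ẇ ≈ 3329 W

T_C = 78 °C → 78 + 273.15 = 351.15 K.
Carnot efficiency: η = 1 − T_C/T_H = 1 − 351.15/1776.00 = 0.8023.
W = η·Q_H = 0.8023 × 4150 = 3329 W.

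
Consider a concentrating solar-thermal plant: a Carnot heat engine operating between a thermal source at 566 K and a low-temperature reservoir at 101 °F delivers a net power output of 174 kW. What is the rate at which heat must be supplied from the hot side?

T_C = 101 °F → (101 − 32) × 5/9 = 38.33 °C = 311.48 K.
Since the cycle is reversible, η = 1 − T_C/T_H = 1 − 311.48/566.00 = 0.4497.
Q_H = W/η = 174/0.4497 = 387 kW.

Q̇_H ≈ 387 kW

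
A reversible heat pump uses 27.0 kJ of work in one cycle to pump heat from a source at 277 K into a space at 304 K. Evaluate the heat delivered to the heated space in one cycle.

Q_H ≈ 304 kJ

For a reversible heat pump, COP_HP = T_H/(T_H − T_C) = 304.00/27.00 = 11.2593.
Q_H = COP_HP · W = 11.2593 × 27.0 = 304 kJ.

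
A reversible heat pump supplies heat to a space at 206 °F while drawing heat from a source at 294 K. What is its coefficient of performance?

COP_HP ≈ 4.878

T_H = 206 °F → (206 − 32) × 5/9 = 96.67 °C = 369.82 K.
Reversible heating COP: COP_HP = T_H/(T_H − T_C) = 369.82/(369.82 − 294.00) = 4.878.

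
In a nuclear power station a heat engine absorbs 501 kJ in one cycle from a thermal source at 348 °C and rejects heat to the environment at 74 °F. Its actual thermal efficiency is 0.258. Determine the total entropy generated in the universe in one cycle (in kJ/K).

T_H = 348 °C → 348 + 273.15 = 621.15 K.
T_C = 74 °F → (74 − 32) × 5/9 = 23.33 °C = 296.48 K.
W = η·Q_H = 0.258 × 501 = 129.3 kJ, so Q_C = Q_H − W = 371.7 kJ.
Entropy balance on the reservoirs: −Q_H/T_H = -0.8066 kJ/K, +Q_C/T_C = 1.254 kJ/K.
ΔS_univ = −Q_H/T_H + Q_C/T_C = 0.4473 kJ/K (> 0, since η = 0.258 < η_Carnot = 0.523).

ΔS_univ ≈ 0.4473 kJ/K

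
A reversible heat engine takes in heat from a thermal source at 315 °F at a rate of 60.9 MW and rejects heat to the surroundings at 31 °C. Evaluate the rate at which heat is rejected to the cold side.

T_H = 315 °F → (315 − 32) × 5/9 = 157.22 °C = 430.37 K.
T_C = 31 °C → 31 + 273.15 = 304.15 K.
η_rev = 1 − T_C/T_H = 1 − 304.15/430.37 = 0.2933.
For a reversible cycle Q_C/Q_H = T_C/T_H, so Q_C = 60.9 × 304.15/430.37 = 43.0 MW.

Q̇_C ≈ 43.0 MW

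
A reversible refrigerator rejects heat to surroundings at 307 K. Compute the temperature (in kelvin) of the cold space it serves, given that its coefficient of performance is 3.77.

COP_R = T_C/(T_H − T_C) ⇒ T_C = T_H·COP_R/(1 + COP_R) = 307.00 × 3.77/(1 + 3.77) = 242.6 K.

T_C ≈ 242.6 K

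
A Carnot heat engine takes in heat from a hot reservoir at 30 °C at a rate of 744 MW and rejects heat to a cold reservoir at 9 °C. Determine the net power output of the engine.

Ẇ ≈ 51.5 MW

T_H = 30 °C → 30 + 273.15 = 303.15 K.
T_C = 9 °C → 9 + 273.15 = 282.15 K.
For a reversible engine, η = 1 − T_C/T_H = 1 − 282.15/303.15 = 0.0693.
W = η·Q_H = 0.0693 × 744 = 51.5 MW.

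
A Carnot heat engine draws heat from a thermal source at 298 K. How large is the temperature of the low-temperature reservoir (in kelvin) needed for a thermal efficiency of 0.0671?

T_C ≈ 278.0 K

From η = 1 − T_C/T_H, T_C = T_H·(1 − η) = 298.00 × (1 − 0.0671) = 278.0 K.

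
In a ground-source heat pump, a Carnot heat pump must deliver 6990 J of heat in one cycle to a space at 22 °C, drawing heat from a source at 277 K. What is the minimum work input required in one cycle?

T_H = 22 °C → 22 + 273.15 = 295.15 K.
COP_HP = T_H/(T_H − T_C) = 295.15/18.15 = 16.2617.
W = Q_H/COP_HP = 6990/16.2617 = 429.8 J.

W_in ≈ 429.8 J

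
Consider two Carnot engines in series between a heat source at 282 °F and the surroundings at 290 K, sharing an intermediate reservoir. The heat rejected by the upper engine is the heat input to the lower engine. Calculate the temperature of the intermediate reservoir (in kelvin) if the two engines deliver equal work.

T_m ≈ 351.0 K

T_H = 282 °F → (282 − 32) × 5/9 = 138.89 °C = 412.04 K.
For reversible stages Q_m = Q_H·(T_m/T_H). Setting W₁ = Q_H(1 − T_m/T_H) equal to W₂ = Q_m(1 − T_C/T_m) = Q_H·(T_m − T_C)/T_H gives T_H − T_m = T_m − T_C, so T_m = (T_H + T_C)/2 = (412.04 + 290.00)/2 = 351.0 K.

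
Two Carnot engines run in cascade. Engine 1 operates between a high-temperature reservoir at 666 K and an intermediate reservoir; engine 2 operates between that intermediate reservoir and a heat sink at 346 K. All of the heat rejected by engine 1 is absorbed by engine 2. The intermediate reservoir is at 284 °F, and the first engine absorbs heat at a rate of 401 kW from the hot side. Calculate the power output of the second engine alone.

T_m = 284 °F → (284 − 32) × 5/9 = 140.00 °C = 413.15 K.
Heat entering the second stage: Q_m = Q_H·(T_m/T_H) = 401 × 413.15/666.00 = 249 kW.
Second-stage efficiency η₂ = 1 − T_C/T_m = 1 − 346.00/413.15 = 0.1625, so W₂ = η₂·Q_m = 40.4 kW.

Ẇ₂ ≈ 40.4 kW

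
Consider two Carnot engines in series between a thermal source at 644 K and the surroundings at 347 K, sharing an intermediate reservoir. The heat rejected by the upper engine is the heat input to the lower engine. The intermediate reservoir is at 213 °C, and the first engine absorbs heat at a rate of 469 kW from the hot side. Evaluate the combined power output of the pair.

Ẇ_total ≈ 216 kW

Two reversible stages in series are equivalent to a single Carnot engine between T_H and T_C, so η_total = 1 − T_C/T_H = 1 − 347.00/644.00 = 0.4612.
W_total = η_total · Q_H = 0.4612 × 469 = 216 kW.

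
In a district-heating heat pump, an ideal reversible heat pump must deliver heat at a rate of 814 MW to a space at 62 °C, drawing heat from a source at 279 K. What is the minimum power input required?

Ẇ_in ≈ 136 MW

T_H = 62 °C → 62 + 273.15 = 335.15 K.
The Carnot heat-pump COP is COP_HP = T_H/(T_H − T_C) = 335.15/56.15 = 5.9688.
W = Q_H/COP_HP = 814/5.9688 = 136 MW.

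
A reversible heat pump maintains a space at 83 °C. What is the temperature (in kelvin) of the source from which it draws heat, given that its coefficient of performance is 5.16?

T_H = 83 °C → 83 + 273.15 = 356.15 K.
COP_HP = T_H/(T_H − T_C) ⇒ T_C = T_H·(COP_HP − 1)/COP_HP = 356.15 × (5.16 − 1)/5.16 = 287 K.

T_C ≈ 287 K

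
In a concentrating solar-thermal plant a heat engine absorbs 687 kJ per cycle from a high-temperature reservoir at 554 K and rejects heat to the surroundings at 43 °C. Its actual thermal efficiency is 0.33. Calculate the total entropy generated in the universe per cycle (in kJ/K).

ΔS_univ ≈ 0.2159 kJ/K

T_C = 43 °C → 43 + 273.15 = 316.15 K.
W = η·Q_H = 0.33 × 687 = 226.7 kJ, so Q_C = Q_H − W = 460.3 kJ.
Reservoir entropy changes: ΔS_H = −Q_H/T_H = −687/554.00 = -1.240 kJ/K and ΔS_C = +Q_C/T_C = 460.3/316.15 = 1.456 kJ/K.
ΔS_univ = −Q_H/T_H + Q_C/T_C = 0.2159 kJ/K (> 0, since η = 0.33 < η_Carnot = 0.429).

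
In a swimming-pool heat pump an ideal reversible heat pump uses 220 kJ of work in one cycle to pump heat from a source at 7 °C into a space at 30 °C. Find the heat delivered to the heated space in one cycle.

T_H = 30 °C → 30 + 273.15 = 303.15 K.
T_C = 7 °C → 7 + 273.15 = 280.15 K.
Reversible heating COP: COP_HP = T_H/(T_H − T_C) = 303.15/23.00 = 13.1804.
Q_H = COP_HP · W = 13.1804 × 220 = 2900 kJ.

Q_H ≈ 2900 kJ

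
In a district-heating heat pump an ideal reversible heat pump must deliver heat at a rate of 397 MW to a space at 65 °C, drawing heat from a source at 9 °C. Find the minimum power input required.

Ẇ_in ≈ 65.7 MW

T_H = 65 °C → 65 + 273.15 = 338.15 K.
T_C = 9 °C → 9 + 273.15 = 282.15 K.
The Carnot heat-pump COP is COP_HP = T_H/(T_H − T_C) = 338.15/56.00 = 6.0384.
W = Q_H/COP_HP = 397/6.0384 = 65.7 MW.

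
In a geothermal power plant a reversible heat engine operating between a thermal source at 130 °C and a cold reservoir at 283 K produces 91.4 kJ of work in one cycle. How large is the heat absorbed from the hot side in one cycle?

T_H = 130 °C → 130 + 273.15 = 403.15 K.
For a reversible engine, η = 1 − T_C/T_H = 1 − 283.00/403.15 = 0.2980.
Q_H = W/η = 91.4/0.2980 = 307 kJ.

Q_H ≈ 307 kJ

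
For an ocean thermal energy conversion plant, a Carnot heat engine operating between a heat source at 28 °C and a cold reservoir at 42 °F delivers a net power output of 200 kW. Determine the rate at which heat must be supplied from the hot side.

T_H = 28 °C → 28 + 273.15 = 301.15 K.
T_C = 42 °F → (42 − 32) × 5/9 = 5.56 °C = 278.71 K.
η_rev = 1 − T_C/T_H = 1 − 278.71/301.15 = 0.0745.
Q_H = W/η = 200/0.0745 = 2680 kW.

Q̇_H ≈ 2680 kW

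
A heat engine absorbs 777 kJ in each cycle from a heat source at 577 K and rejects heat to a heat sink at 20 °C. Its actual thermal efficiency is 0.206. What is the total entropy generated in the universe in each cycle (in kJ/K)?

ΔS_univ ≈ 0.758 kJ/K

T_C = 20 °C → 20 + 273.15 = 293.15 K.
W = η·Q_H = 0.206 × 777 = 160.1 kJ, so Q_C = Q_H − W = 616.9 kJ.
The hot reservoir loses entropy Q_H/T_H = 777/577.00 = 1.347 kJ/K; the cold reservoir gains Q_C/T_C = 616.9/293.15 = 2.105 kJ/K.
ΔS_univ = −Q_H/T_H + Q_C/T_C = 0.758 kJ/K (> 0, since η = 0.206 < η_Carnot = 0.492).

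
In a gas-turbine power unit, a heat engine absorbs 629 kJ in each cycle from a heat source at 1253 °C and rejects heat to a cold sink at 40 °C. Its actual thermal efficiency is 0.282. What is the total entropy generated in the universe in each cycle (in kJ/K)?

ΔS_univ ≈ 1.030 kJ/K

T_H = 1253 °C → 1253 + 273.15 = 1526.15 K.
T_C = 40 °C → 40 + 273.15 = 313.15 K.
W = η·Q_H = 0.282 × 629 = 177.4 kJ, so Q_C = Q_H − W = 451.6 kJ.
Reservoir entropy changes: ΔS_H = −Q_H/T_H = −629/1526.15 = -0.4121 kJ/K and ΔS_C = +Q_C/T_C = 451.6/313.15 = 1.442 kJ/K.
ΔS_univ = −Q_H/T_H + Q_C/T_C = 1.030 kJ/K (> 0, since η = 0.282 < η_Carnot = 0.795).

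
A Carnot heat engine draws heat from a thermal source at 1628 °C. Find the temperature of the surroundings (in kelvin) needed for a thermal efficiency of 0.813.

T_C ≈ 355.5 K

T_H = 1628 °C → 1628 + 273.15 = 1901.15 K.
From η = 1 − T_C/T_H, T_C = T_H·(1 − η) = 1901.15 × (1 − 0.813) = 355.5 K.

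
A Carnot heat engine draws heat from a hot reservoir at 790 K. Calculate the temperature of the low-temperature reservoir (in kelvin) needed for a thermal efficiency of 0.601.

From η = 1 − T_C/T_H, T_C = T_H·(1 − η) = 790.00 × (1 − 0.601) = 315 K.

T_C ≈ 315 K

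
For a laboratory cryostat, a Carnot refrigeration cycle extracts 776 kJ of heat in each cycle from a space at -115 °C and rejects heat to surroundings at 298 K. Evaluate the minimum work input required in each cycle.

W_in ≈ 686 kJ

T_C = -115 °C → -115 + 273.15 = 158.15 K.
The reversible coefficient of performance is COP_R = T_C/(T_H − T_C) = 158.15/139.85 = 1.1309.
W = Q_C/COP_R = 776/1.1309 = 686 kJ.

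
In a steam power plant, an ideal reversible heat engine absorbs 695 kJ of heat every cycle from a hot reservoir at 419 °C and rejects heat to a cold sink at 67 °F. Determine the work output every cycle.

T_H = 419 °C → 419 + 273.15 = 692.15 K.
T_C = 67 °F → (67 − 32) × 5/9 = 19.44 °C = 292.59 K.
η_rev = 1 − T_C/T_H = 1 − 292.59/692.15 = 0.5773.
W = η·Q_H = 0.5773 × 695 = 401 kJ.

W ≈ 401 kJ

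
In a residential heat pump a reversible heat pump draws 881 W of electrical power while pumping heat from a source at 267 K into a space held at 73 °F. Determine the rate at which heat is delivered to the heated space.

T_H = 73 °F → (73 − 32) × 5/9 = 22.78 °C = 295.93 K.
For a reversible heat pump, COP_HP = T_H/(T_H − T_C) = 295.93/28.93 = 10.2299.
Q_H = COP_HP · W = 10.2299 × 881 = 9010 W.

Q̇_H ≈ 9010 W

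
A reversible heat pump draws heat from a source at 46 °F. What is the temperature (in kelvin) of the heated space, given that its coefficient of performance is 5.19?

T_H ≈ 348 K

T_C = 46 °F → (46 − 32) × 5/9 = 7.78 °C = 280.93 K.
COP_HP = T_H/(T_H − T_C) ⇒ T_H = T_C·COP_HP/(COP_HP − 1) = 280.93 × 5.19/(5.19 − 1) = 348 K.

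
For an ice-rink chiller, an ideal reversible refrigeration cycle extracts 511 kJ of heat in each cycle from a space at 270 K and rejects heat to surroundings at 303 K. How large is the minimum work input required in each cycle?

W_in ≈ 62.5 kJ

COP_R = T_C/(T_H − T_C) = 270.00/33.00 = 8.1818.
W = Q_C/COP_R = 511/8.1818 = 62.5 kJ.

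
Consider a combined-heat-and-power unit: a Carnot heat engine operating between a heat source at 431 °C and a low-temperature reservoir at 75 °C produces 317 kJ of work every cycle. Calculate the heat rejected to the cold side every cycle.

Q_C ≈ 310 kJ

T_H = 431 °C → 431 + 273.15 = 704.15 K.
T_C = 75 °C → 75 + 273.15 = 348.15 K.
The Carnot efficiency is η = 1 − T_C/T_H = 1 − 348.15/704.15 = 0.5056.
Since Q_C/Q_H = T_C/T_H and Q_H = W/η, Q_C = W·T_C/(T_H − T_C) = 317 × 348.15/356.00 = 310 kJ.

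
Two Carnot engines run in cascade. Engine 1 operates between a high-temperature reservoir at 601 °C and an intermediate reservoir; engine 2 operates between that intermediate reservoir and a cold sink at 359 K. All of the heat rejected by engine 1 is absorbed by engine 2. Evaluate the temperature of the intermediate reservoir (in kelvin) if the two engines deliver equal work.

T_H = 601 °C → 601 + 273.15 = 874.15 K.
For reversible stages Q_m = Q_H·(T_m/T_H). Setting W₁ = Q_H(1 − T_m/T_H) equal to W₂ = Q_m(1 − T_C/T_m) = Q_H·(T_m − T_C)/T_H gives T_H − T_m = T_m − T_C, so T_m = (T_H + T_C)/2 = (874.15 + 359.00)/2 = 617 K.

T_m ≈ 617 K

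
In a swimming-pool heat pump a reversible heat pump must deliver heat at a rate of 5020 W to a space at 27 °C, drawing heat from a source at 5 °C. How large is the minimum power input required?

T_H = 27 °C → 27 + 273.15 = 300.15 K.
T_C = 5 °C → 5 + 273.15 = 278.15 K.
COP_HP = T_H/(T_H − T_C) = 300.15/22.00 = 13.6432.
W = Q_H/COP_HP = 5020/13.6432 = 368 W.

Ẇ_in ≈ 368 W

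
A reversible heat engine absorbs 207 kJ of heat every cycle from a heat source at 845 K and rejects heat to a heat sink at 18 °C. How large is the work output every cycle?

T_C = 18 °C → 18 + 273.15 = 291.15 K.
For a reversible engine, η = 1 − T_C/T_H = 1 − 291.15/845.00 = 0.6554.
W = η·Q_H = 0.6554 × 207 = 135.7 kJ.

W ≈ 135.7 kJ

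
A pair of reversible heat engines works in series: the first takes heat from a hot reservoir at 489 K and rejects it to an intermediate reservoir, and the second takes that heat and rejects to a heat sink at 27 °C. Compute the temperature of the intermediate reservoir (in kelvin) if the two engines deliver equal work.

T_C = 27 °C → 27 + 273.15 = 300.15 K.
For reversible stages Q_m = Q_H·(T_m/T_H). Setting W₁ = Q_H(1 − T_m/T_H) equal to W₂ = Q_m(1 − T_C/T_m) = Q_H·(T_m − T_C)/T_H gives T_H − T_m = T_m − T_C, so T_m = (T_H + T_C)/2 = (489.00 + 300.15)/2 = 395 K.

T_m ≈ 395 K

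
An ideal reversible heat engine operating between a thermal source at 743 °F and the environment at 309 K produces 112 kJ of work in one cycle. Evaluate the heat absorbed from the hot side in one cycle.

T_H = 743 °F → (743 − 32) × 5/9 = 395.00 °C = 668.15 K.
Since the cycle is reversible, η = 1 − T_C/T_H = 1 − 309.00/668.15 = 0.5375.
Q_H = W/η = 112/0.5375 = 208 kJ.

Q_H ≈ 208 kJ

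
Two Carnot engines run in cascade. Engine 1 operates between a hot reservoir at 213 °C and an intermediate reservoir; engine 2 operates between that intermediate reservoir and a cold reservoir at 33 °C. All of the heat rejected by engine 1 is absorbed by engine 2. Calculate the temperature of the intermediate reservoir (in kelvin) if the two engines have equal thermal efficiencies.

T_m ≈ 386 K

T_H = 213 °C → 213 + 273.15 = 486.15 K.
T_C = 33 °C → 33 + 273.15 = 306.15 K.
Equal efficiencies require 1 − T_m/T_H = 1 − T_C/T_m, i.e. T_m/T_H = T_C/T_m, so T_m = √(T_H·T_C) = √(486.15 × 306.15) = 386 K.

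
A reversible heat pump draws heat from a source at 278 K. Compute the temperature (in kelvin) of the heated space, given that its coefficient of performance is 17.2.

COP_HP = T_H/(T_H − T_C) ⇒ T_H = T_C·COP_HP/(COP_HP − 1) = 278.00 × 17.2/(17.2 − 1) = 295 K.

T_H ≈ 295 K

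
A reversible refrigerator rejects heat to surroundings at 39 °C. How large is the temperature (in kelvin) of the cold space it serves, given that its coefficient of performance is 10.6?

T_C ≈ 285 K

T_H = 39 °C → 39 + 273.15 = 312.15 K.
COP_R = T_C/(T_H − T_C) ⇒ T_C = T_H·COP_R/(1 + COP_R) = 312.15 × 10.6/(1 + 10.6) = 285 K.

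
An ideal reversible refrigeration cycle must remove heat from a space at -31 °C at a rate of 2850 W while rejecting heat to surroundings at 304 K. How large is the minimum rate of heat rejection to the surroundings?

Q̇_H ≈ 3580 W

T_C = -31 °C → -31 + 273.15 = 242.15 K.
For a reversible cycle Q_H/Q_C = T_H/T_C, so Q_H = Q_C·T_H/T_C = 2850 × 304.00/242.15 = 3580 W.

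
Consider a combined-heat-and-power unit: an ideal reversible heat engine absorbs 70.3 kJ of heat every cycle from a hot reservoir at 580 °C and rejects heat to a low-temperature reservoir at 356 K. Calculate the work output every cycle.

W ≈ 41.0 kJ

T_H = 580 °C → 580 + 273.15 = 853.15 K.
Carnot efficiency: η = 1 − T_C/T_H = 1 − 356.00/853.15 = 0.5827.
W = η·Q_H = 0.5827 × 70.3 = 41.0 kJ.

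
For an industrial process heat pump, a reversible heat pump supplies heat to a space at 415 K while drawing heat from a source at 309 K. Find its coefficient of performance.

COP_HP ≈ 3.92

For a reversible heat pump, COP_HP = T_H/(T_H − T_C) = 415.00/(415.00 − 309.00) = 3.92.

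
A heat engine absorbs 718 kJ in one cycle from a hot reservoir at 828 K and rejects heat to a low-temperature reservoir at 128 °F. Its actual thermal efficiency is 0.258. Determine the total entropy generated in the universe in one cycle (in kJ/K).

ΔS_univ ≈ 0.765 kJ/K

T_C = 128 °F → (128 − 32) × 5/9 = 53.33 °C = 326.48 K.
W = η·Q_H = 0.258 × 718 = 185.2 kJ, so Q_C = Q_H − W = 532.8 kJ.
Reservoir entropy changes: ΔS_H = −Q_H/T_H = −718/828.00 = -0.8671 kJ/K and ΔS_C = +Q_C/T_C = 532.8/326.48 = 1.632 kJ/K.
ΔS_univ = −Q_H/T_H + Q_C/T_C = 0.765 kJ/K (> 0, since η = 0.258 < η_Carnot = 0.606).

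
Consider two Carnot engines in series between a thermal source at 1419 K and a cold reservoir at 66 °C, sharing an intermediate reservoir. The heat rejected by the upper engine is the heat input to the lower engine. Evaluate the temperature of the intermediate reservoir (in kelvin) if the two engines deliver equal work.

T_m ≈ 879.1 K

T_C = 66 °C → 66 + 273.15 = 339.15 K.
For reversible stages Q_m = Q_H·(T_m/T_H). Setting W₁ = Q_H(1 − T_m/T_H) equal to W₂ = Q_m(1 − T_C/T_m) = Q_H·(T_m − T_C)/T_H gives T_H − T_m = T_m − T_C, so T_m = (T_H + T_C)/2 = (1419.00 + 339.15)/2 = 879.1 K.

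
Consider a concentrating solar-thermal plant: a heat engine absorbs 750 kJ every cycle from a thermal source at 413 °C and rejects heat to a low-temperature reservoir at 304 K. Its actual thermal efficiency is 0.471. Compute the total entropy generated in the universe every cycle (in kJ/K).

T_H = 413 °C → 413 + 273.15 = 686.15 K.
W = η·Q_H = 0.471 × 750 = 353.2 kJ, so Q_C = Q_H − W = 396.8 kJ.
Entropy balance on the reservoirs: −Q_H/T_H = -1.093 kJ/K, +Q_C/T_C = 1.305 kJ/K.
ΔS_univ = −Q_H/T_H + Q_C/T_C = 0.212 kJ/K (> 0, since η = 0.471 < η_Carnot = 0.557).

ΔS_univ ≈ 0.212 kJ/K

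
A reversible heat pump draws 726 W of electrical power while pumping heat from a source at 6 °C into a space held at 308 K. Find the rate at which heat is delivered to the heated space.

Q̇_H ≈ 7751 W

T_C = 6 °C → 6 + 273.15 = 279.15 K.
Reversible heating COP: COP_HP = T_H/(T_H − T_C) = 308.00/28.85 = 10.6759.
Q_H = COP_HP · W = 10.6759 × 726 = 7751 W.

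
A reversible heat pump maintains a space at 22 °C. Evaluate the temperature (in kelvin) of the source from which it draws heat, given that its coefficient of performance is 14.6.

T_H = 22 °C → 22 + 273.15 = 295.15 K.
COP_HP = T_H/(T_H − T_C) ⇒ T_C = T_H·(COP_HP − 1)/COP_HP = 295.15 × (14.6 − 1)/14.6 = 275 K.

T_C ≈ 275 K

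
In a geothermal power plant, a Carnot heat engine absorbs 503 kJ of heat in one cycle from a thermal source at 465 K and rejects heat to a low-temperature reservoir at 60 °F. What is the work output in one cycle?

T_C = 60 °F → (60 − 32) × 5/9 = 15.56 °C = 288.71 K.
Since the cycle is reversible, η = 1 − T_C/T_H = 1 − 288.71/465.00 = 0.3791.
W = η·Q_H = 0.3791 × 503 = 191 kJ.

W ≈ 191 kJ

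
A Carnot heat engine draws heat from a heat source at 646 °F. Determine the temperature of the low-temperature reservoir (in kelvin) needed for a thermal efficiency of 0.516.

T_H = 646 °F → (646 − 32) × 5/9 = 341.11 °C = 614.26 K.
From η = 1 − T_C/T_H, T_C = T_H·(1 − η) = 614.26 × (1 − 0.516) = 297 K.

T_C ≈ 297 K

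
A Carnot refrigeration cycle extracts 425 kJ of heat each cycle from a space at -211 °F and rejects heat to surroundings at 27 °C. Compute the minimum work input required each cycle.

T_H = 27 °C → 27 + 273.15 = 300.15 K.
T_C = -211 °F → (-211 − 32) × 5/9 = -135.00 °C = 138.15 K.
COP_R = T_C/(T_H − T_C) = 138.15/162.00 = 0.8528.
W = Q_C/COP_R = 425/0.8528 = 498.4 kJ.

W_in ≈ 498.4 kJ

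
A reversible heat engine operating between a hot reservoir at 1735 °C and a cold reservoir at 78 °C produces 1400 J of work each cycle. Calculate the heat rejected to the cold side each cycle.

Q_C ≈ 297 J

T_H = 1735 °C → 1735 + 273.15 = 2008.15 K.
T_C = 78 °C → 78 + 273.15 = 351.15 K.
η_rev = 1 − T_C/T_H = 1 − 351.15/2008.15 = 0.8251.
Since Q_C/Q_H = T_C/T_H and Q_H = W/η, Q_C = W·T_C/(T_H − T_C) = 1400 × 351.15/1657.00 = 297 J.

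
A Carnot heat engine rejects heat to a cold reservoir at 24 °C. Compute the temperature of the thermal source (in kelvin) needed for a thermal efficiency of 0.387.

T_C = 24 °C → 24 + 273.15 = 297.15 K.
From η = 1 − T_C/T_H, solving for T_H gives T_H = T_C/(1 − η) = 297.15/(1 − 0.387) = 484.7 K.

T_H ≈ 484.7 K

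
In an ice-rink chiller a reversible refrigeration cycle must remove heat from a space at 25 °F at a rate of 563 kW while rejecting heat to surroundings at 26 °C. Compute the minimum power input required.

Ẇ_in ≈ 62.5 kW

T_H = 26 °C → 26 + 273.15 = 299.15 K.
T_C = 25 °F → (25 − 32) × 5/9 = -3.89 °C = 269.26 K.
COP_R = T_C/(T_H − T_C) = 269.26/29.89 = 9.0087.
W = Q_C/COP_R = 563/9.0087 = 62.5 kW.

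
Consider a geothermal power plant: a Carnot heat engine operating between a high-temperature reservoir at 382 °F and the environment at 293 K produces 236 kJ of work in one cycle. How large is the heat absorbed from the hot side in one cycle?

T_H = 382 °F → (382 − 32) × 5/9 = 194.44 °C = 467.59 K.
The Carnot efficiency is η = 1 − T_C/T_H = 1 − 293.00/467.59 = 0.3734.
Q_H = W/η = 236/0.3734 = 632.0 kJ.

Q_H ≈ 632.0 kJ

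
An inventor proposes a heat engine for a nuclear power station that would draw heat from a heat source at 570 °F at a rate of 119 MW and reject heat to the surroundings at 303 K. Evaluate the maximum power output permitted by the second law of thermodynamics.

T_H = 570 °F → (570 − 32) × 5/9 = 298.89 °C = 572.04 K.
The second-law ceiling is the Carnot efficiency, η_max = 1 − T_C/T_H = 1 − 303.00/572.04 = 0.4703.
W_max = η_max · Q_H = 0.4703 × 119 = 55.97 MW.

Ẇ_max ≈ 55.97 MW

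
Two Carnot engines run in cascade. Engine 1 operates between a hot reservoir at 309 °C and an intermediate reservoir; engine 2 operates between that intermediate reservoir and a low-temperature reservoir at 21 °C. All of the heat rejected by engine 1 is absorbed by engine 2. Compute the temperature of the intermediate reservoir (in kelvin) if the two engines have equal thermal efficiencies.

T_H = 309 °C → 309 + 273.15 = 582.15 K.
T_C = 21 °C → 21 + 273.15 = 294.15 K.
Equal efficiencies require 1 − T_m/T_H = 1 − T_C/T_m, i.e. T_m/T_H = T_C/T_m, so T_m = √(T_H·T_C) = √(582.15 × 294.15) = 414 K.

T_m ≈ 414 K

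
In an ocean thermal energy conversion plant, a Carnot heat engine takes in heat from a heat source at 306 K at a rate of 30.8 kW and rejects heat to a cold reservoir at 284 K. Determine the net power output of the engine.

For a reversible engine, η = 1 − T_C/T_H = 1 − 284.00/306.00 = 0.0719.
W = η·Q_H = 0.0719 × 30.8 = 2.21 kW.

Ẇ ≈ 2.21 kW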